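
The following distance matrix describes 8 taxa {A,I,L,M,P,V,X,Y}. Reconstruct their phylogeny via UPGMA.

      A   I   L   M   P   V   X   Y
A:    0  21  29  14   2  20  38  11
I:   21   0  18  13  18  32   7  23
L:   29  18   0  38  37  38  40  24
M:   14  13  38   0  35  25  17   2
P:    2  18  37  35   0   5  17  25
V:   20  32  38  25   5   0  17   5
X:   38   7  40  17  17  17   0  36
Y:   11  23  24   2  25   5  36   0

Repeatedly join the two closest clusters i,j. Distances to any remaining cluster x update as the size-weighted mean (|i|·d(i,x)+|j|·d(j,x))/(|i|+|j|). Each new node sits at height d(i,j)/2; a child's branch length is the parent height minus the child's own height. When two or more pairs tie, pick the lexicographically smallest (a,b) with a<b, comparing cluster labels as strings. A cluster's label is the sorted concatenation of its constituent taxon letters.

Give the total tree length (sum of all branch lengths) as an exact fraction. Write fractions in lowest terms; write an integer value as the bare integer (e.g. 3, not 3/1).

974/15

1. join A+P (d=2) ⇒ AP; edges |A|=1, |P|=1
  updated: d(AP,I)=39/2, d(AP,L)=33, d(AP,M)=49/2, d(AP,V)=25/2, d(AP,X)=55/2, d(AP,Y)=18
2. join M+Y (d=2) ⇒ MY; edges |M|=1, |Y|=1
  updated: d(AP,MY)=85/4, d(I,MY)=18, d(L,MY)=31, d(MY,V)=15, d(MY,X)=53/2
3. join I+X (d=7) ⇒ IX; edges |I|=7/2, |X|=7/2
  updated: d(AP,IX)=47/2, d(IX,L)=29, d(IX,MY)=89/4, d(IX,V)=49/2
4. join AP+V (d=25/2) ⇒ APV; edges |AP|=21/4, |V|=25/4
  updated: d(APV,IX)=143/6, d(APV,L)=104/3, d(APV,MY)=115/6
5. join APV+MY (d=115/6) ⇒ AMPVY; edges |APV|=10/3, |MY|=103/12
  updated: d(AMPVY,IX)=116/5, d(AMPVY,L)=166/5
6. join AMPVY+IX (d=116/5) ⇒ AIMPVXY; edges |AMPVY|=121/60, |IX|=81/10
  updated: d(AIMPVXY,L)=32
7. join AIMPVXY+L (d=32) ⇒ AILMPVXY; edges |AIMPVXY|=22/5, |L|=16
final tree: (((((A:1,P:1):21/4,V:25/4):10/3,(M:1,Y:1):103/12):121/60,(I:7/2,X:7/2):81/10):22/5,L:16)
total length: 974/15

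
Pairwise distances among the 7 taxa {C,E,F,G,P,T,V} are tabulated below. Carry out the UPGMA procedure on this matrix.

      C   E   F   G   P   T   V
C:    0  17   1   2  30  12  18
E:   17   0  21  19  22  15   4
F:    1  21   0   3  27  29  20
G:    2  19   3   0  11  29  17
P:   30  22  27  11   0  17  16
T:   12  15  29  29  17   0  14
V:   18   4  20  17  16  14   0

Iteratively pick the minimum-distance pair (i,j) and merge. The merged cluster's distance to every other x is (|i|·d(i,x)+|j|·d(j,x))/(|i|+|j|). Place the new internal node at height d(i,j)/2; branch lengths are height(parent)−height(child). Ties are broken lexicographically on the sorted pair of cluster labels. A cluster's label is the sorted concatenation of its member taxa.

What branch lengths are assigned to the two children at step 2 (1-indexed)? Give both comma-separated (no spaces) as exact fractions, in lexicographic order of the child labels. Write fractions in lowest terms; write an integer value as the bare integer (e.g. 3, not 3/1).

3/4,5/4

iteration 1: select C,F (d=1); attach at lengths (1/2, 1/2); label the merged cluster CF
  updated: d(CF,E)=19, d(CF,G)=5/2, d(CF,P)=57/2, d(CF,T)=41/2, d(CF,V)=19
iteration 2: select CF,G (d=5/2); attach at lengths (3/4, 5/4); label the merged cluster CFG
  updated: d(CFG,E)=19, d(CFG,P)=68/3, d(CFG,T)=70/3, d(CFG,V)=55/3
iteration 3: select E,V (d=4); attach at lengths (2, 2); label the merged cluster EV
  updated: d(CFG,EV)=56/3, d(EV,P)=19, d(EV,T)=29/2
iteration 4: select EV,T (d=29/2); attach at lengths (21/4, 29/4); label the merged cluster ETV
  updated: d(CFG,ETV)=182/9, d(ETV,P)=55/3
iteration 5: select ETV,P (d=55/3); attach at lengths (23/12, 55/6); label the merged cluster EPTV
  updated: d(CFG,EPTV)=125/6
iteration 6: select CFG,EPTV (d=125/6); attach at lengths (55/6, 5/4); label the merged cluster CEFGPTV
final tree: (((C:1/2,F:1/2):3/4,G:5/4):55/6,(((E:2,V:2):21/4,T:29/4):23/12,P:55/6):5/4)
total length: 41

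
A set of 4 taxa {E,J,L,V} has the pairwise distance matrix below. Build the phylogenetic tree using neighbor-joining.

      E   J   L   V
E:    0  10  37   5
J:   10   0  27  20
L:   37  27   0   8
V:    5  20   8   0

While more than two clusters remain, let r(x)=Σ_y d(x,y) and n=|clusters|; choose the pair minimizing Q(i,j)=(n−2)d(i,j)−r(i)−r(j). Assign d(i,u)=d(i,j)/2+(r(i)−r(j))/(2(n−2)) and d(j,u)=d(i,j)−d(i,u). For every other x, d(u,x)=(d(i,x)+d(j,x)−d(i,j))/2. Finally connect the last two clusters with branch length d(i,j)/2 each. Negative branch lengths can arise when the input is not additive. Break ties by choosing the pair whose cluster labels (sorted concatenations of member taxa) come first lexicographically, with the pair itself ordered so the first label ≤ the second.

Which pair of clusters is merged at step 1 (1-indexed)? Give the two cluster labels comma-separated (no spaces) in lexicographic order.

E,J

iteration 1: select E,J (d=10, Q=-89); attach at lengths (15/4, 25/4); label the merged cluster EJ
  updated: d(EJ,L)=27, d(EJ,V)=15/2
iteration 2: select EJ,L (d=27, Q=-85/2); attach at lengths (53/4, 55/4); label the merged cluster EJL
  updated: d(EJL,V)=-23/4
iteration 3: select EJL,V (d=-23/4); attach at lengths (-23/8, -23/8); label the merged cluster EJLV
final tree: (((E:15/4,J:25/4):53/4,L:55/4):-23/8,V:-23/8)
total length: 125/4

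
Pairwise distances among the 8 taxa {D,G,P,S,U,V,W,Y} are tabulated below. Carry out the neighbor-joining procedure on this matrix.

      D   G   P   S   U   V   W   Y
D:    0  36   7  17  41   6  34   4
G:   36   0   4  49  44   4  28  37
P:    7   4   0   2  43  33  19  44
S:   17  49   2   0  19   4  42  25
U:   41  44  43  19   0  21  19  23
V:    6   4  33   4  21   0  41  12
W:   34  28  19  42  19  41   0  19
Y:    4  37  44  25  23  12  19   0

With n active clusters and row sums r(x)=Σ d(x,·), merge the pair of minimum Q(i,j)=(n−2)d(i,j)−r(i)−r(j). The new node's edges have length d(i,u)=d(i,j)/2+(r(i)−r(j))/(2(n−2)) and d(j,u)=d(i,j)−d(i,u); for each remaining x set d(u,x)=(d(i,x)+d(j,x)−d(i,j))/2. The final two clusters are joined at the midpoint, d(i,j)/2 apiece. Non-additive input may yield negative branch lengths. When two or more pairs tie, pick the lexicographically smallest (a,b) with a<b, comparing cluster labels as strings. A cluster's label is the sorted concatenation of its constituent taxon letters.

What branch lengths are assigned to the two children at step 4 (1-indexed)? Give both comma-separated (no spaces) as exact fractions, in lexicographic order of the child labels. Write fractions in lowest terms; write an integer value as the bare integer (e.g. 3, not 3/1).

97/8,79/8

1. join G+P (d=4, Q=-330) ⇒ GP; edges |G|=37/6, |P|=-13/6
  updated: d(D,GP)=39/2, d(GP,S)=47/2, d(GP,U)=83/2, d(GP,V)=33/2, d(GP,W)=43/2, d(GP,Y)=77/2
2. join U+W (d=19, Q=-246) ⇒ UW; edges |U|=83/10, |W|=107/10
  updated: d(D,UW)=28, d(GP,UW)=22, d(S,UW)=21, d(UW,V)=43/2, d(UW,Y)=23/2
3. join D+Y (d=4, Q=-299/2) ⇒ DY; edges |D|=-1/16, |Y|=65/16
  updated: d(DY,GP)=27, d(DY,S)=19, d(DY,UW)=71/4, d(DY,V)=7
4. join GP+UW (d=22, Q=-421/4) ⇒ GPUW; edges |GP|=97/8, |UW|=79/8
  updated: d(DY,GPUW)=91/8, d(GPUW,S)=45/4, d(GPUW,V)=8
5. join DY+GPUW (d=91/8, Q=-181/4) ⇒ DGPUWY; edges |DY|=59/8, |GPUW|=4
  updated: d(DGPUWY,S)=151/16, d(DGPUWY,V)=29/16
6. join DGPUWY+S (d=151/16, Q=-61/4) ⇒ DGPSUWY; edges |DGPUWY|=29/8, |S|=93/16
  updated: d(DGPSUWY,V)=-29/16
7. join DGPSUWY+V (d=-29/16) ⇒ DGPSUVWY; edges |DGPSUWY|=-29/32, |V|=-29/32
final tree: ((((D:-1/16,Y:65/16):59/8,((G:37/6,P:-13/6):97/8,(U:83/10,W:107/10):79/8):4):29/8,S:93/16):-29/32,V:-29/32)
total length: 68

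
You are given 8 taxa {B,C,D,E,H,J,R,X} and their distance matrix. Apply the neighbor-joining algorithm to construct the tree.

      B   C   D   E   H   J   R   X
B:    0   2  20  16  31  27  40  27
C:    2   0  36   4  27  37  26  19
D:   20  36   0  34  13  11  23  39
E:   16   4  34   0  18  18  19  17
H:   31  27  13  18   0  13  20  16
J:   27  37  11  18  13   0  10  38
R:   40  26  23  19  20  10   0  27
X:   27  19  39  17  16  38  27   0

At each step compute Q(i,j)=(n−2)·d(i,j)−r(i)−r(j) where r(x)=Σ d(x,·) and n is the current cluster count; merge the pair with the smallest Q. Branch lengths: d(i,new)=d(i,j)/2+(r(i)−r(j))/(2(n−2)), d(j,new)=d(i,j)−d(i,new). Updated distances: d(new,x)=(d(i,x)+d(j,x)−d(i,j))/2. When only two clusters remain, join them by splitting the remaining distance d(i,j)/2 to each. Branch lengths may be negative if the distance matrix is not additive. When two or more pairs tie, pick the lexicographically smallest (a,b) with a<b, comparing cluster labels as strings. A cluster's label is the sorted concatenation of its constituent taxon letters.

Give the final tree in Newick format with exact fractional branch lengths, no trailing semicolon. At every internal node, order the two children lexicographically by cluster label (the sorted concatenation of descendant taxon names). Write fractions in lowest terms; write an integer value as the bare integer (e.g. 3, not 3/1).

(((((((B:2,C:0):79/10,E:11/10):51/16,X:189/16):185/24,H:49/24):5,D:73/8):23/8,J:7/4):33/8,R:33/8)

1. join B+C (d=2, Q=-302) ⇒ BC; edges |B|=2, |C|=0
  updated: d(BC,D)=27, d(BC,E)=9, d(BC,H)=28, d(BC,J)=31, d(BC,R)=32, d(BC,X)=22
2. join BC+E (d=9, Q=-219) ⇒ BCE; edges |BC|=79/10, |E|=11/10
  updated: d(BCE,D)=26, d(BCE,H)=37/2, d(BCE,J)=20, d(BCE,R)=21, d(BCE,X)=15
3. join BCE+X (d=15, Q=-351/2) ⇒ BCEX; edges |BCE|=51/16, |X|=189/16
  updated: d(BCEX,D)=25, d(BCEX,H)=39/4, d(BCEX,J)=43/2, d(BCEX,R)=33/2
4. join BCEX+H (d=39/4, Q=-397/4) ⇒ BCEHX; edges |BCEX|=185/24, |H|=49/24
  updated: d(BCEHX,D)=113/8, d(BCEHX,J)=99/8, d(BCEHX,R)=107/8
5. join BCEHX+D (d=113/8, Q=-239/4) ⇒ BCDEHX; edges |BCEHX|=5, |D|=73/8
  updated: d(BCDEHX,J)=37/8, d(BCDEHX,R)=89/8
6. join BCDEHX+J (d=37/8, Q=-103/4) ⇒ BCDEHJX; edges |BCDEHX|=23/8, |J|=7/4
  updated: d(BCDEHJX,R)=33/4
7. join BCDEHJX+R (d=33/4) ⇒ BCDEHJRX; edges |BCDEHJX|=33/8, |R|=33/8
final tree: (((((((B:2,C:0):79/10,E:11/10):51/16,X:189/16):185/24,H:49/24):5,D:73/8):23/8,J:7/4):33/8,R:33/8)
total length: 251/4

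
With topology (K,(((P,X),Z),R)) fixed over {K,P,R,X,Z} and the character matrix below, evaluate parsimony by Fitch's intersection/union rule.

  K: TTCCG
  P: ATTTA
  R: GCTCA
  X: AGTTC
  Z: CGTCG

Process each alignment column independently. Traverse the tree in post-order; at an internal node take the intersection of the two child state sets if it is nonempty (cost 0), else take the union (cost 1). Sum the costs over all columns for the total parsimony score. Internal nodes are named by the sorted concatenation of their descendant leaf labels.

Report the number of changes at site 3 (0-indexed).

1

PX@0: {A} ∩ {A} = {A} (intersection, +0)
PXZ@0: {A} ∪ {C} = {A,C} (union, +1)
PRXZ@0: {A,C} ∪ {G} = {A,C,G} (union, +1)
KPRXZ@0: {T} ∪ {A,C,G} = {A,C,G,T} (union, +1)
PX@1: {T} ∪ {G} = {G,T} (union, +1)
PXZ@1: {G,T} ∩ {G} = {G} (intersection, +0)
PRXZ@1: {G} ∪ {C} = {C,G} (union, +1)
KPRXZ@1: {T} ∪ {C,G} = {C,G,T} (union, +1)
PX@2: {T} ∩ {T} = {T} (intersection, +0)
PXZ@2: {T} ∩ {T} = {T} (intersection, +0)
PRXZ@2: {T} ∩ {T} = {T} (intersection, +0)
KPRXZ@2: {C} ∪ {T} = {C,T} (union, +1)
PX@3: {T} ∩ {T} = {T} (intersection, +0)
PXZ@3: {T} ∪ {C} = {C,T} (union, +1)
PRXZ@3: {C,T} ∩ {C} = {C} (intersection, +0)
KPRXZ@3: {C} ∩ {C} = {C} (intersection, +0)
PX@4: {A} ∪ {C} = {A,C} (union, +1)
PXZ@4: {A,C} ∪ {G} = {A,C,G} (union, +1)
PRXZ@4: {A,C,G} ∩ {A} = {A} (intersection, +0)
KPRXZ@4: {G} ∪ {A} = {A,G} (union, +1)
per-site changes: [3, 3, 1, 1, 3]; total = 11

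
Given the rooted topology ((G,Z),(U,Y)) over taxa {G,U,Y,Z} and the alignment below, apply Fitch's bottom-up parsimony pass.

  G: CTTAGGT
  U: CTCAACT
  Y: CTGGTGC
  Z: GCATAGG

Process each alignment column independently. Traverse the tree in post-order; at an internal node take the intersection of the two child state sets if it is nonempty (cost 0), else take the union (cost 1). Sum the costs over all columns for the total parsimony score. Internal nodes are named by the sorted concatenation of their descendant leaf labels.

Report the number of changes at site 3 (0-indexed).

2

GZ@0: {C} ∪ {G} = {C,G} (union, +1)
UY@0: {C} ∩ {C} = {C} (intersection, +0)
GUYZ@0: {C,G} ∩ {C} = {C} (intersection, +0)
GZ@1: {T} ∪ {C} = {C,T} (union, +1)
UY@1: {T} ∩ {T} = {T} (intersection, +0)
GUYZ@1: {C,T} ∩ {T} = {T} (intersection, +0)
GZ@2: {T} ∪ {A} = {A,T} (union, +1)
UY@2: {C} ∪ {G} = {C,G} (union, +1)
GUYZ@2: {A,T} ∪ {C,G} = {A,C,G,T} (union, +1)
GZ@3: {A} ∪ {T} = {A,T} (union, +1)
UY@3: {A} ∪ {G} = {A,G} (union, +1)
GUYZ@3: {A,T} ∩ {A,G} = {A} (intersection, +0)
GZ@4: {G} ∪ {A} = {A,G} (union, +1)
UY@4: {A} ∪ {T} = {A,T} (union, +1)
GUYZ@4: {A,G} ∩ {A,T} = {A} (intersection, +0)
GZ@5: {G} ∩ {G} = {G} (intersection, +0)
UY@5: {C} ∪ {G} = {C,G} (union, +1)
GUYZ@5: {G} ∩ {C,G} = {G} (intersection, +0)
GZ@6: {T} ∪ {G} = {G,T} (union, +1)
UY@6: {T} ∪ {C} = {C,T} (union, +1)
GUYZ@6: {G,T} ∩ {C,T} = {T} (intersection, +0)
per-site changes: [1, 1, 3, 2, 2, 1, 2]; total = 12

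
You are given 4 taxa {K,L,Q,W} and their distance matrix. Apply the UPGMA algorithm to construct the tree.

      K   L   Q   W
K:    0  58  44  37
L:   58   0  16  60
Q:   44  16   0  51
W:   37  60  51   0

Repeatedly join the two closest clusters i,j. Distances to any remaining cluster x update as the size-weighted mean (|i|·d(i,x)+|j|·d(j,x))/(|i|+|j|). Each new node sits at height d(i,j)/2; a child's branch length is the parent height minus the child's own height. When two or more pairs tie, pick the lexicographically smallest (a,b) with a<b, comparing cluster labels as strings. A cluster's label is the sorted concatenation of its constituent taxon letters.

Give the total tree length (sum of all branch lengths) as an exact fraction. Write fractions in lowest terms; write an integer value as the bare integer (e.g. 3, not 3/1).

step 1: merge (L,Q) at d=16; branch lengths L→8, Q→8; new cluster LQ
  updated: d(K,LQ)=51, d(LQ,W)=111/2
step 2: merge (K,W) at d=37; branch lengths K→37/2, W→37/2; new cluster KW
  updated: d(KW,LQ)=213/4
step 3: merge (KW,LQ) at d=213/4; branch lengths KW→65/8, LQ→149/8; new cluster KLQW
final tree: ((K:37/2,W:37/2):65/8,(L:8,Q:8):149/8)
total length: 319/4

319/4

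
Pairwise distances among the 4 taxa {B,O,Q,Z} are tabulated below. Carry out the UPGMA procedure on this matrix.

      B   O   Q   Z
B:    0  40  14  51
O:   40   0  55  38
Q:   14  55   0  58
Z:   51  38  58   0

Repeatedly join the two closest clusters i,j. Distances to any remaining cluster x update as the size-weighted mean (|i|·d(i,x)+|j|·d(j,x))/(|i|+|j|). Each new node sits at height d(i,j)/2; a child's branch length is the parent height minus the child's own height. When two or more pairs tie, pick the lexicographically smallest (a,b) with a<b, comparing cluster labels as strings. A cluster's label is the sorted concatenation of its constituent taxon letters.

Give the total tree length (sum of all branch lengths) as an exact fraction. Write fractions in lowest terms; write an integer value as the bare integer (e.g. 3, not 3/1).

1. join B+Q (d=14) ⇒ BQ; edges |B|=7, |Q|=7
  updated: d(BQ,O)=95/2, d(BQ,Z)=109/2
2. join O+Z (d=38) ⇒ OZ; edges |O|=19, |Z|=19
  updated: d(BQ,OZ)=51
3. join BQ+OZ (d=51) ⇒ BOQZ; edges |BQ|=37/2, |OZ|=13/2
final tree: ((B:7,Q:7):37/2,(O:19,Z:19):13/2)
total length: 77

77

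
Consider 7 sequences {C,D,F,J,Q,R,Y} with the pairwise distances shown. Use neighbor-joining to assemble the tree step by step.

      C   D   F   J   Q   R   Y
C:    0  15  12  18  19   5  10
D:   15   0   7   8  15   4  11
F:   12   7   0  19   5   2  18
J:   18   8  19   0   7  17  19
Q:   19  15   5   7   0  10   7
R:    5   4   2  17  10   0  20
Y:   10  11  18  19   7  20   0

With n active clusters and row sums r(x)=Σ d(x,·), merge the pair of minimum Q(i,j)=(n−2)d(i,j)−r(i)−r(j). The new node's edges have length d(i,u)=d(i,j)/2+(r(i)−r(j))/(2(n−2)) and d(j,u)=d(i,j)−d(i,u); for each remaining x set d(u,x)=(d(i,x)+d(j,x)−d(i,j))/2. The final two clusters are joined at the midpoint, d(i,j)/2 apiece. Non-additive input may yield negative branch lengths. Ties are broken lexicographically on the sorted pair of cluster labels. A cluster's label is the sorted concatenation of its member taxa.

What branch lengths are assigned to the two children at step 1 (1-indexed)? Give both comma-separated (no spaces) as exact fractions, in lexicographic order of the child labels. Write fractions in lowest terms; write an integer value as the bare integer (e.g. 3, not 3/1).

6,1

1. join J+Q (d=7, Q=-116) ⇒ JQ; edges |J|=6, |Q|=1
  updated: d(C,JQ)=15, d(D,JQ)=8, d(F,JQ)=17/2, d(JQ,R)=10, d(JQ,Y)=19/2
2. join C+Y (d=10, Q=-171/2) ⇒ CY; edges |C|=57/16, |Y|=103/16
  updated: d(CY,D)=8, d(CY,F)=10, d(CY,JQ)=29/4, d(CY,R)=15/2
3. join F+R (d=2, Q=-45) ⇒ FR; edges |F|=5/3, |R|=1/3
  updated: d(CY,FR)=31/4, d(D,FR)=9/2, d(FR,JQ)=33/4
4. join CY+JQ (d=29/4, Q=-32) ⇒ CJQY; edges |CY|=7/2, |JQ|=15/4
  updated: d(CJQY,D)=35/8, d(CJQY,FR)=35/8
5. join CJQY+D (d=35/8, Q=-53/4) ⇒ CDJQY; edges |CJQY|=17/8, |D|=9/4
  updated: d(CDJQY,FR)=9/4
6. join CDJQY+FR (d=9/4) ⇒ CDFJQRY; edges |CDJQY|=9/8, |FR|=9/8
final tree: ((((C:57/16,Y:103/16):7/2,(J:6,Q:1):15/4):17/8,D:9/4):9/8,(F:5/3,R:1/3):9/8)
total length: 263/8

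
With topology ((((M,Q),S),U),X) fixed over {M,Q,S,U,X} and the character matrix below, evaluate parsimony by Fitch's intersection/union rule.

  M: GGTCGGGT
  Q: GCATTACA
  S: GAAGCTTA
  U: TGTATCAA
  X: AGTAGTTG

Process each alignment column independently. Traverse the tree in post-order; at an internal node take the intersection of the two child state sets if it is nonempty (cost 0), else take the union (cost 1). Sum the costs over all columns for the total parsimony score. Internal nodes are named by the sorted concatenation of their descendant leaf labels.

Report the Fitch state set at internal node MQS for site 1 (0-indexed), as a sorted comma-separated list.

site 0, node MQ: M={G} ∩ Q={G} → {G} (+0)
site 0, node MQS: MQ={G} ∩ S={G} → {G} (+0)
site 0, node MQSU: MQS={G} ∪ U={T} → {G,T} (+1)
site 0, node MQSUX: MQSU={G,T} ∪ X={A} → {A,G,T} (+1)
site 1, node MQ: M={G} ∪ Q={C} → {C,G} (+1)
site 1, node MQS: MQ={C,G} ∪ S={A} → {A,C,G} (+1)
site 1, node MQSU: MQS={A,C,G} ∩ U={G} → {G} (+0)
site 1, node MQSUX: MQSU={G} ∩ X={G} → {G} (+0)
site 2, node MQ: M={T} ∪ Q={A} → {A,T} (+1)
site 2, node MQS: MQ={A,T} ∩ S={A} → {A} (+0)
site 2, node MQSU: MQS={A} ∪ U={T} → {A,T} (+1)
site 2, node MQSUX: MQSU={A,T} ∩ X={T} → {T} (+0)
site 3, node MQ: M={C} ∪ Q={T} → {C,T} (+1)
site 3, node MQS: MQ={C,T} ∪ S={G} → {C,G,T} (+1)
site 3, node MQSU: MQS={C,G,T} ∪ U={A} → {A,C,G,T} (+1)
site 3, node MQSUX: MQSU={A,C,G,T} ∩ X={A} → {A} (+0)
site 4, node MQ: M={G} ∪ Q={T} → {G,T} (+1)
site 4, node MQS: MQ={G,T} ∪ S={C} → {C,G,T} (+1)
site 4, node MQSU: MQS={C,G,T} ∩ U={T} → {T} (+0)
site 4, node MQSUX: MQSU={T} ∪ X={G} → {G,T} (+1)
site 5, node MQ: M={G} ∪ Q={A} → {A,G} (+1)
site 5, node MQS: MQ={A,G} ∪ S={T} → {A,G,T} (+1)
site 5, node MQSU: MQS={A,G,T} ∪ U={C} → {A,C,G,T} (+1)
site 5, node MQSUX: MQSU={A,C,G,T} ∩ X={T} → {T} (+0)
site 6, node MQ: M={G} ∪ Q={C} → {C,G} (+1)
site 6, node MQS: MQ={C,G} ∪ S={T} → {C,G,T} (+1)
site 6, node MQSU: MQS={C,G,T} ∪ U={A} → {A,C,G,T} (+1)
site 6, node MQSUX: MQSU={A,C,G,T} ∩ X={T} → {T} (+0)
site 7, node MQ: M={T} ∪ Q={A} → {A,T} (+1)
site 7, node MQS: MQ={A,T} ∩ S={A} → {A} (+0)
site 7, node MQSU: MQS={A} ∩ U={A} → {A} (+0)
site 7, node MQSUX: MQSU={A} ∪ X={G} → {A,G} (+1)
per-site changes: [2, 2, 2, 3, 3, 3, 3, 2]; total = 20

A,C,G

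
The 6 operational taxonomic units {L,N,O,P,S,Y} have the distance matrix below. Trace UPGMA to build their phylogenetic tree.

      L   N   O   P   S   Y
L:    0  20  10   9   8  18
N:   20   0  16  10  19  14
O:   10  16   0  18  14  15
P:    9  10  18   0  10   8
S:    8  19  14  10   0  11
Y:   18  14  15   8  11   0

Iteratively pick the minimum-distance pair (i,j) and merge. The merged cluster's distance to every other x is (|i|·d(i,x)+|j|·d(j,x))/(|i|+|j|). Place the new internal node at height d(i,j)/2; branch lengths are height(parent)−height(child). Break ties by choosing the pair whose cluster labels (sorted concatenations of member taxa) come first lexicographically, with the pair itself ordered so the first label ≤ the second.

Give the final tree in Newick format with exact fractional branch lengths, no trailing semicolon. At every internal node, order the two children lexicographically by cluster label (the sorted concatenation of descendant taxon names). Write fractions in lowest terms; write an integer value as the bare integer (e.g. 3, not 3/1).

step 1: merge (L,S) at d=8; branch lengths L→4, S→4; new cluster LS
  updated: d(LS,N)=39/2, d(LS,O)=12, d(LS,P)=19/2, d(LS,Y)=29/2
step 2: merge (P,Y) at d=8; branch lengths P→4, Y→4; new cluster PY
  updated: d(LS,PY)=12, d(N,PY)=12, d(O,PY)=33/2
step 3: merge (LS,O) at d=12; branch lengths LS→2, O→6; new cluster LOS
  updated: d(LOS,N)=55/3, d(LOS,PY)=27/2
step 4: merge (N,PY) at d=12; branch lengths N→6, PY→2; new cluster NPY
  updated: d(LOS,NPY)=136/9
step 5: merge (LOS,NPY) at d=136/9; branch lengths LOS→14/9, NPY→14/9; new cluster LNOPSY
final tree: (((L:4,S:4):2,O:6):14/9,(N:6,(P:4,Y:4):2):14/9)
total length: 316/9

(((L:4,S:4):2,O:6):14/9,(N:6,(P:4,Y:4):2):14/9)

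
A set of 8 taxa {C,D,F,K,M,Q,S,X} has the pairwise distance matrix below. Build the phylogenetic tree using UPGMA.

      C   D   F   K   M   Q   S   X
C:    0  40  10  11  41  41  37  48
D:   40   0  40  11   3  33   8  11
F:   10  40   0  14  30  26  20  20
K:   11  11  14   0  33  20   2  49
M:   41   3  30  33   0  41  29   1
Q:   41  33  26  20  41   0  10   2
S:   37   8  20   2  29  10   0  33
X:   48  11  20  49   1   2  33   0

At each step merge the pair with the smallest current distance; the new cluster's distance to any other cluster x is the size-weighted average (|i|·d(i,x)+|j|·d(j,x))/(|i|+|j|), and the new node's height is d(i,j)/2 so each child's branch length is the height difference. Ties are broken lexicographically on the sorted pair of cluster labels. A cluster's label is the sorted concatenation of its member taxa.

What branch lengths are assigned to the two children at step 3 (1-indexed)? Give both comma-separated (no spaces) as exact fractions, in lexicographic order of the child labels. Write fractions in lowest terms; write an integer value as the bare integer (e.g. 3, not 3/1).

step 1: merge (M,X) at d=1; branch lengths M→1/2, X→1/2; new cluster MX
  updated: d(C,MX)=89/2, d(D,MX)=7, d(F,MX)=25, d(K,MX)=41, d(MX,Q)=43/2, d(MX,S)=31
step 2: merge (K,S) at d=2; branch lengths K→1, S→1; new cluster KS
  updated: d(C,KS)=24, d(D,KS)=19/2, d(F,KS)=17, d(KS,MX)=36, d(KS,Q)=15
step 3: merge (D,MX) at d=7; branch lengths D→7/2, MX→3; new cluster DMX
  updated: d(C,DMX)=43, d(DMX,F)=30, d(DMX,KS)=163/6, d(DMX,Q)=76/3
step 4: merge (C,F) at d=10; branch lengths C→5, F→5; new cluster CF
  updated: d(CF,DMX)=73/2, d(CF,KS)=41/2, d(CF,Q)=67/2
step 5: merge (KS,Q) at d=15; branch lengths KS→13/2, Q→15/2; new cluster KQS
  updated: d(CF,KQS)=149/6, d(DMX,KQS)=239/9
step 6: merge (CF,KQS) at d=149/6; branch lengths CF→89/12, KQS→59/12; new cluster CFKQS
  updated: d(CFKQS,DMX)=458/15
step 7: merge (CFKQS,DMX) at d=458/15; branch lengths CFKQS→57/20, DMX→353/30; new cluster CDFKMQSX
final tree: (((C:5,F:5):89/12,((K:1,S:1):13/2,Q:15/2):59/12):57/20,(D:7/2,(M:1/2,X:1/2):3):353/30)
total length: 1209/20

7/2,3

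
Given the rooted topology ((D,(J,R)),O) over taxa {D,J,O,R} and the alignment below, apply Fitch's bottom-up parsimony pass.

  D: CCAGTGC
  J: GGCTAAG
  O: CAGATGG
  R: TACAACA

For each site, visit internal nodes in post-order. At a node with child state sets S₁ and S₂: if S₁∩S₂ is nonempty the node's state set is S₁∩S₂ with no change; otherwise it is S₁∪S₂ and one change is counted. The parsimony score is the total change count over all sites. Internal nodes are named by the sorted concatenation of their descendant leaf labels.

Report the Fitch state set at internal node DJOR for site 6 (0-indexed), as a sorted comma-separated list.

JR@0: {G} ∪ {T} = {G,T} (union, +1)
DJR@0: {C} ∪ {G,T} = {C,G,T} (union, +1)
DJOR@0: {C,G,T} ∩ {C} = {C} (intersection, +0)
JR@1: {G} ∪ {A} = {A,G} (union, +1)
DJR@1: {C} ∪ {A,G} = {A,C,G} (union, +1)
DJOR@1: {A,C,G} ∩ {A} = {A} (intersection, +0)
JR@2: {C} ∩ {C} = {C} (intersection, +0)
DJR@2: {A} ∪ {C} = {A,C} (union, +1)
DJOR@2: {A,C} ∪ {G} = {A,C,G} (union, +1)
JR@3: {T} ∪ {A} = {A,T} (union, +1)
DJR@3: {G} ∪ {A,T} = {A,G,T} (union, +1)
DJOR@3: {A,G,T} ∩ {A} = {A} (intersection, +0)
JR@4: {A} ∩ {A} = {A} (intersection, +0)
DJR@4: {T} ∪ {A} = {A,T} (union, +1)
DJOR@4: {A,T} ∩ {T} = {T} (intersection, +0)
JR@5: {A} ∪ {C} = {A,C} (union, +1)
DJR@5: {G} ∪ {A,C} = {A,C,G} (union, +1)
DJOR@5: {A,C,G} ∩ {G} = {G} (intersection, +0)
JR@6: {G} ∪ {A} = {A,G} (union, +1)
DJR@6: {C} ∪ {A,G} = {A,C,G} (union, +1)
DJOR@6: {A,C,G} ∩ {G} = {G} (intersection, +0)
per-site changes: [2, 2, 2, 2, 1, 2, 2]; total = 13

G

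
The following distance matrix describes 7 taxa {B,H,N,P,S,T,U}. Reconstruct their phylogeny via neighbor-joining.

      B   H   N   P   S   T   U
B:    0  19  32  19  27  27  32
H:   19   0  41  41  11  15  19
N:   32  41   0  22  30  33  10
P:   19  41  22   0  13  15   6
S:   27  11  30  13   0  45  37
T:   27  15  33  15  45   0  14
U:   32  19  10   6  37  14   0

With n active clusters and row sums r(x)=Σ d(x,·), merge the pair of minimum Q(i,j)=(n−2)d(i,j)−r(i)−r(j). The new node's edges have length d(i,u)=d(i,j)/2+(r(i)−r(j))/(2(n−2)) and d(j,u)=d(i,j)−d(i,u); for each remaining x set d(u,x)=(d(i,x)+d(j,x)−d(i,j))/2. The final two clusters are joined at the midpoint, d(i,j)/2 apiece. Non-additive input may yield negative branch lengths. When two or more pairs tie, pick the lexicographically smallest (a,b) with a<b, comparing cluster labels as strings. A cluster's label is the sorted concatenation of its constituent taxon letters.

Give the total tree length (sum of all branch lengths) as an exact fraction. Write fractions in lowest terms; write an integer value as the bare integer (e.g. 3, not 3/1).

2131/32

iteration 1: select H,S (d=11, Q=-254); attach at lengths (19/5, 36/5); label the merged cluster HS
  updated: d(B,HS)=35/2, d(HS,N)=30, d(HS,P)=43/2, d(HS,T)=49/2, d(HS,U)=45/2
iteration 2: select B,HS (d=35/2, Q=-347/2); attach at lengths (163/16, 117/16); label the merged cluster BHS
  updated: d(BHS,N)=89/4, d(BHS,P)=23/2, d(BHS,T)=17, d(BHS,U)=37/2
iteration 3: select N,U (d=10, Q=-423/4); attach at lengths (275/24, -35/24); label the merged cluster NU
  updated: d(BHS,NU)=123/8, d(NU,P)=9, d(NU,T)=37/2
iteration 4: select BHS,T (d=17, Q=-483/8); attach at lengths (219/32, 325/32); label the merged cluster BHST
  updated: d(BHST,NU)=135/16, d(BHST,P)=19/4
iteration 5: select BHST,NU (d=135/16, Q=-355/16); attach at lengths (67/32, 203/32); label the merged cluster BHNSTU
  updated: d(BHNSTU,P)=85/32
iteration 6: select BHNSTU,P (d=85/32); attach at lengths (85/64, 85/64); label the merged cluster BHNPSTU
final tree: ((((B:163/16,(H:19/5,S:36/5):117/16):219/32,T:325/32):67/32,(N:275/24,U:-35/24):203/32):85/64,P:85/64)
total length: 2131/32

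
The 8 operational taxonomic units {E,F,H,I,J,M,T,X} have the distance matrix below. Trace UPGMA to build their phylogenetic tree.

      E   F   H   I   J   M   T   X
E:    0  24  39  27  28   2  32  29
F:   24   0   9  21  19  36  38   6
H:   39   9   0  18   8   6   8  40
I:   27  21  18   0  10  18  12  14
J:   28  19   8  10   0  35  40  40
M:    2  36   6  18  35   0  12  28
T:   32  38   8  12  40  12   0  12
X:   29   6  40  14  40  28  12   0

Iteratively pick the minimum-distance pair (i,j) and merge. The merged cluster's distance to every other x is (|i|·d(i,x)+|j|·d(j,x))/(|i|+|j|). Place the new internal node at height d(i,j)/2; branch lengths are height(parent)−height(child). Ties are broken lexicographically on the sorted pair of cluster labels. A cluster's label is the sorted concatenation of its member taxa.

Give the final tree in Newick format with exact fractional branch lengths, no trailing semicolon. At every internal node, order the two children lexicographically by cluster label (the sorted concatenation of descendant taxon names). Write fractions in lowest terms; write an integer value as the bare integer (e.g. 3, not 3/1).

iteration 1: select E,M (d=2); attach at lengths (1, 1); label the merged cluster EM
  updated: d(EM,F)=30, d(EM,H)=45/2, d(EM,I)=45/2, d(EM,J)=63/2, d(EM,T)=22, d(EM,X)=57/2
iteration 2: select F,X (d=6); attach at lengths (3, 3); label the merged cluster FX
  updated: d(EM,FX)=117/4, d(FX,H)=49/2, d(FX,I)=35/2, d(FX,J)=59/2, d(FX,T)=25
iteration 3: select H,J (d=8); attach at lengths (4, 4); label the merged cluster HJ
  updated: d(EM,HJ)=27, d(FX,HJ)=27, d(HJ,I)=14, d(HJ,T)=24
iteration 4: select I,T (d=12); attach at lengths (6, 6); label the merged cluster IT
  updated: d(EM,IT)=89/4, d(FX,IT)=85/4, d(HJ,IT)=19
iteration 5: select HJ,IT (d=19); attach at lengths (11/2, 7/2); label the merged cluster HIJT
  updated: d(EM,HIJT)=197/8, d(FX,HIJT)=193/8
iteration 6: select FX,HIJT (d=193/8); attach at lengths (145/16, 41/16); label the merged cluster FHIJTX
  updated: d(EM,FHIJTX)=157/6
iteration 7: select EM,FHIJTX (d=157/6); attach at lengths (145/12, 49/48); label the merged cluster EFHIJMTX
final tree: ((E:1,M:1):145/12,((F:3,X:3):145/16,((H:4,J:4):11/2,(I:6,T:6):7/2):41/16):49/48)
total length: 2963/48

((E:1,M:1):145/12,((F:3,X:3):145/16,((H:4,J:4):11/2,(I:6,T:6):7/2):41/16):49/48)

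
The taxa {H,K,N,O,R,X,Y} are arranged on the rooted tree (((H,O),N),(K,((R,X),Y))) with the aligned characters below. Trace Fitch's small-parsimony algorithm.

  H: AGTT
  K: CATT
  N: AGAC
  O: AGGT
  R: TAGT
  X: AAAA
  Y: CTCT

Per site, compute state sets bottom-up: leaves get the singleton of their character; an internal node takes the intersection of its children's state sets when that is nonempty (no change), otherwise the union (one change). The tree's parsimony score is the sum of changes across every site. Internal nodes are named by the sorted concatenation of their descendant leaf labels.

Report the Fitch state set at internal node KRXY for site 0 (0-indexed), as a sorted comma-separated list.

C

HO@0: {A} ∩ {A} = {A} (intersection, +0)
HNO@0: {A} ∩ {A} = {A} (intersection, +0)
RX@0: {T} ∪ {A} = {A,T} (union, +1)
RXY@0: {A,T} ∪ {C} = {A,C,T} (union, +1)
KRXY@0: {C} ∩ {A,C,T} = {C} (intersection, +0)
HKNORXY@0: {A} ∪ {C} = {A,C} (union, +1)
HO@1: {G} ∩ {G} = {G} (intersection, +0)
HNO@1: {G} ∩ {G} = {G} (intersection, +0)
RX@1: {A} ∩ {A} = {A} (intersection, +0)
RXY@1: {A} ∪ {T} = {A,T} (union, +1)
KRXY@1: {A} ∩ {A,T} = {A} (intersection, +0)
HKNORXY@1: {G} ∪ {A} = {A,G} (union, +1)
HO@2: {T} ∪ {G} = {G,T} (union, +1)
HNO@2: {G,T} ∪ {A} = {A,G,T} (union, +1)
RX@2: {G} ∪ {A} = {A,G} (union, +1)
RXY@2: {A,G} ∪ {C} = {A,C,G} (union, +1)
KRXY@2: {T} ∪ {A,C,G} = {A,C,G,T} (union, +1)
HKNORXY@2: {A,G,T} ∩ {A,C,G,T} = {A,G,T} (intersection, +0)
HO@3: {T} ∩ {T} = {T} (intersection, +0)
HNO@3: {T} ∪ {C} = {C,T} (union, +1)
RX@3: {T} ∪ {A} = {A,T} (union, +1)
RXY@3: {A,T} ∩ {T} = {T} (intersection, +0)
KRXY@3: {T} ∩ {T} = {T} (intersection, +0)
HKNORXY@3: {C,T} ∩ {T} = {T} (intersection, +0)
per-site changes: [3, 2, 5, 2]; total = 12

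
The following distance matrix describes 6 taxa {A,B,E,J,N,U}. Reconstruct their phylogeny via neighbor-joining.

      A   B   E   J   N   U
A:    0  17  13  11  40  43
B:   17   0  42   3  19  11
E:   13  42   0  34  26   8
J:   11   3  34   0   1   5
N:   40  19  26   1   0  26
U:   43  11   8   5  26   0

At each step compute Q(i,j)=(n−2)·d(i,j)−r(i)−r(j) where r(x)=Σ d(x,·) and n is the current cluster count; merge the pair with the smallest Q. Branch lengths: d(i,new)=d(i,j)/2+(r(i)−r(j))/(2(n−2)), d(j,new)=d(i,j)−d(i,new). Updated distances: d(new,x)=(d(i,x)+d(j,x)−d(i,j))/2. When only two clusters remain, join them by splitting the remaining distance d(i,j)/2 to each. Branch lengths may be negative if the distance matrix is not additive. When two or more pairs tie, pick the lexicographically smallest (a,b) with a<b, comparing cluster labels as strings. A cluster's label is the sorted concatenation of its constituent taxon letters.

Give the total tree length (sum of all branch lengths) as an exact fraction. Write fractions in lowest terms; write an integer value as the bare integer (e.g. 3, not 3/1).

739/16

iteration 1: select A,E (d=13, Q=-195); attach at lengths (53/8, 51/8); label the merged cluster AE
  updated: d(AE,B)=23, d(AE,J)=16, d(AE,N)=53/2, d(AE,U)=19
iteration 2: select J,N (d=1, Q=-189/2); attach at lengths (-89/12, 101/12); label the merged cluster JN
  updated: d(AE,JN)=83/4, d(B,JN)=21/2, d(JN,U)=15
iteration 3: select AE,U (d=19, Q=-279/4); attach at lengths (223/16, 81/16); label the merged cluster AEU
  updated: d(AEU,B)=15/2, d(AEU,JN)=67/8
iteration 4: select AEU,B (d=15/2, Q=-211/8); attach at lengths (43/16, 77/16); label the merged cluster ABEU
  updated: d(ABEU,JN)=91/16
iteration 5: select ABEU,JN (d=91/16); attach at lengths (91/32, 91/32); label the merged cluster ABEJNU
final tree: ((((A:53/8,E:51/8):223/16,U:81/16):43/16,B:77/16):91/32,(J:-89/12,N:101/12):91/32)
total length: 739/16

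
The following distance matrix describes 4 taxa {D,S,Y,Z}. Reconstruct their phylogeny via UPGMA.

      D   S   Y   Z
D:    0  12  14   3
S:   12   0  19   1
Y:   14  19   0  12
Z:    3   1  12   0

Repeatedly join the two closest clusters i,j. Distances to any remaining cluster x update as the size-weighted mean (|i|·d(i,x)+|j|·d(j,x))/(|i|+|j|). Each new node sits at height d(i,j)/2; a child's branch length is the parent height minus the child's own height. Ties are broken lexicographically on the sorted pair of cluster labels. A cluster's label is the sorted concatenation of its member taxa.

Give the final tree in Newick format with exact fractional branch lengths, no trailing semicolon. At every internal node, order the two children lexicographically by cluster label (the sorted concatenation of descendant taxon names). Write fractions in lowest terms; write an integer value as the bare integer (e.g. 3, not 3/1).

step 1: merge (S,Z) at d=1; branch lengths S→1/2, Z→1/2; new cluster SZ
  updated: d(D,SZ)=15/2, d(SZ,Y)=31/2
step 2: merge (D,SZ) at d=15/2; branch lengths D→15/4, SZ→13/4; new cluster DSZ
  updated: d(DSZ,Y)=15
step 3: merge (DSZ,Y) at d=15; branch lengths DSZ→15/4, Y→15/2; new cluster DSYZ
final tree: ((D:15/4,(S:1/2,Z:1/2):13/4):15/4,Y:15/2)
total length: 77/4

((D:15/4,(S:1/2,Z:1/2):13/4):15/4,Y:15/2)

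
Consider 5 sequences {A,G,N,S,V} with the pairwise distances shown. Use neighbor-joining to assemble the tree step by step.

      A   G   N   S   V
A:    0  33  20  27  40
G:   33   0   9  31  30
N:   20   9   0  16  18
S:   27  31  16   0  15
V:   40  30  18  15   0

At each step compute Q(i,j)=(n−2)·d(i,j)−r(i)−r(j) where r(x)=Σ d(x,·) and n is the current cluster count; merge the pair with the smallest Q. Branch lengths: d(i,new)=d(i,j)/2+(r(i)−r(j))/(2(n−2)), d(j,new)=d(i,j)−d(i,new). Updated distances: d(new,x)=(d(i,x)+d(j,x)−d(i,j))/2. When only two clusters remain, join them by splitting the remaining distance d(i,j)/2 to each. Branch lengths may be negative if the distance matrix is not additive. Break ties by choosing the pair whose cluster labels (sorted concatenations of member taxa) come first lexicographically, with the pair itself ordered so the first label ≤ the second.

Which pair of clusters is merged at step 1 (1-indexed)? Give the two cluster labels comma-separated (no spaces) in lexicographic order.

S,V

1. join S+V (d=15, Q=-147) ⇒ SV; edges |S|=31/6, |V|=59/6
  updated: d(A,SV)=26, d(G,SV)=23, d(N,SV)=19/2
2. join A+SV (d=26, Q=-171/2) ⇒ ASV; edges |A|=145/8, |SV|=63/8
  updated: d(ASV,G)=15, d(ASV,N)=7/4
3. join ASV+G (d=15, Q=-103/4) ⇒ AGSV; edges |ASV|=31/8, |G|=89/8
  updated: d(AGSV,N)=-17/8
4. join AGSV+N (d=-17/8) ⇒ AGNSV; edges |AGSV|=-17/16, |N|=-17/16
final tree: (((A:145/8,(S:31/6,V:59/6):63/8):31/8,G:89/8):-17/16,N:-17/16)
total length: 431/8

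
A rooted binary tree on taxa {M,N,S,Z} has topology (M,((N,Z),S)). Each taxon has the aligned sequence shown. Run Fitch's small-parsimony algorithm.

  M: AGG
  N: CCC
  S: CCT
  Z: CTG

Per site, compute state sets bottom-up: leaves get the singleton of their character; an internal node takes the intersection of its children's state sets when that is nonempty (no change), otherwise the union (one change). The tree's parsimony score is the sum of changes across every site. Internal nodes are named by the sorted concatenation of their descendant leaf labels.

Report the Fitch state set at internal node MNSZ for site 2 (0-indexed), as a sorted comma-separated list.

[col 0] NZ: children N:{C}, Z:{C} ∩→ {C}; cost 0
[col 0] NSZ: children NZ:{C}, S:{C} ∩→ {C}; cost 0
[col 0] MNSZ: children M:{A}, NSZ:{C} ∪→ {A,C}; cost 1
[col 1] NZ: children N:{C}, Z:{T} ∪→ {C,T}; cost 1
[col 1] NSZ: children NZ:{C,T}, S:{C} ∩→ {C}; cost 0
[col 1] MNSZ: children M:{G}, NSZ:{C} ∪→ {C,G}; cost 1
[col 2] NZ: children N:{C}, Z:{G} ∪→ {C,G}; cost 1
[col 2] NSZ: children NZ:{C,G}, S:{T} ∪→ {C,G,T}; cost 1
[col 2] MNSZ: children M:{G}, NSZ:{C,G,T} ∩→ {G}; cost 0
per-site changes: [1, 2, 2]; total = 5

G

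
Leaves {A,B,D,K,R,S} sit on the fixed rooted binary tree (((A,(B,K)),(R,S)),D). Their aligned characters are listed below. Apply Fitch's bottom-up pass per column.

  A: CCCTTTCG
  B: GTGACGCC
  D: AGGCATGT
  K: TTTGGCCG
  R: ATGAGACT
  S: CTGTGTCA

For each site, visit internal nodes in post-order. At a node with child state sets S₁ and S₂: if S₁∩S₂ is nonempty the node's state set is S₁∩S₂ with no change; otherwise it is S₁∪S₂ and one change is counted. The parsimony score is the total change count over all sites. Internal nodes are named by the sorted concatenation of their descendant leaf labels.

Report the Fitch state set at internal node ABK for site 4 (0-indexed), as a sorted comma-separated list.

C,G,T

[col 0] BK: children B:{G}, K:{T} ∪→ {G,T}; cost 1
[col 0] ABK: children A:{C}, BK:{G,T} ∪→ {C,G,T}; cost 1
[col 0] RS: children R:{A}, S:{C} ∪→ {A,C}; cost 1
[col 0] ABKRS: children ABK:{C,G,T}, RS:{A,C} ∩→ {C}; cost 0
[col 0] ABDKRS: children ABKRS:{C}, D:{A} ∪→ {A,C}; cost 1
[col 1] BK: children B:{T}, K:{T} ∩→ {T}; cost 0
[col 1] ABK: children A:{C}, BK:{T} ∪→ {C,T}; cost 1
[col 1] RS: children R:{T}, S:{T} ∩→ {T}; cost 0
[col 1] ABKRS: children ABK:{C,T}, RS:{T} ∩→ {T}; cost 0
[col 1] ABDKRS: children ABKRS:{T}, D:{G} ∪→ {G,T}; cost 1
[col 2] BK: children B:{G}, K:{T} ∪→ {G,T}; cost 1
[col 2] ABK: children A:{C}, BK:{G,T} ∪→ {C,G,T}; cost 1
[col 2] RS: children R:{G}, S:{G} ∩→ {G}; cost 0
[col 2] ABKRS: children ABK:{C,G,T}, RS:{G} ∩→ {G}; cost 0
[col 2] ABDKRS: children ABKRS:{G}, D:{G} ∩→ {G}; cost 0
[col 3] BK: children B:{A}, K:{G} ∪→ {A,G}; cost 1
[col 3] ABK: children A:{T}, BK:{A,G} ∪→ {A,G,T}; cost 1
[col 3] RS: children R:{A}, S:{T} ∪→ {A,T}; cost 1
[col 3] ABKRS: children ABK:{A,G,T}, RS:{A,T} ∩→ {A,T}; cost 0
[col 3] ABDKRS: children ABKRS:{A,T}, D:{C} ∪→ {A,C,T}; cost 1
[col 4] BK: children B:{C}, K:{G} ∪→ {C,G}; cost 1
[col 4] ABK: children A:{T}, BK:{C,G} ∪→ {C,G,T}; cost 1
[col 4] RS: children R:{G}, S:{G} ∩→ {G}; cost 0
[col 4] ABKRS: children ABK:{C,G,T}, RS:{G} ∩→ {G}; cost 0
[col 4] ABDKRS: children ABKRS:{G}, D:{A} ∪→ {A,G}; cost 1
[col 5] BK: children B:{G}, K:{C} ∪→ {C,G}; cost 1
[col 5] ABK: children A:{T}, BK:{C,G} ∪→ {C,G,T}; cost 1
[col 5] RS: children R:{A}, S:{T} ∪→ {A,T}; cost 1
[col 5] ABKRS: children ABK:{C,G,T}, RS:{A,T} ∩→ {T}; cost 0
[col 5] ABDKRS: children ABKRS:{T}, D:{T} ∩→ {T}; cost 0
[col 6] BK: children B:{C}, K:{C} ∩→ {C}; cost 0
[col 6] ABK: children A:{C}, BK:{C} ∩→ {C}; cost 0
[col 6] RS: children R:{C}, S:{C} ∩→ {C}; cost 0
[col 6] ABKRS: children ABK:{C}, RS:{C} ∩→ {C}; cost 0
[col 6] ABDKRS: children ABKRS:{C}, D:{G} ∪→ {C,G}; cost 1
[col 7] BK: children B:{C}, K:{G} ∪→ {C,G}; cost 1
[col 7] ABK: children A:{G}, BK:{C,G} ∩→ {G}; cost 0
[col 7] RS: children R:{T}, S:{A} ∪→ {A,T}; cost 1
[col 7] ABKRS: children ABK:{G}, RS:{A,T} ∪→ {A,G,T}; cost 1
[col 7] ABDKRS: children ABKRS:{A,G,T}, D:{T} ∩→ {T}; cost 0
per-site changes: [4, 2, 2, 4, 3, 3, 1, 3]; total = 22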